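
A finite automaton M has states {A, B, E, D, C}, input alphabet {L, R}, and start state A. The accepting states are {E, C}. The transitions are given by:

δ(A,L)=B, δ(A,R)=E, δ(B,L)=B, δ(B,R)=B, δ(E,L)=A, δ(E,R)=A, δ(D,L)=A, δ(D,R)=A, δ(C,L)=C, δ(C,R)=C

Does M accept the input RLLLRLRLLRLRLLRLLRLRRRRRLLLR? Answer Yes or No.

No

start at A
read 'R': A → E
read 'L': E → A
read 'L': A → B
read 'L': B → B
read 'R': B → B
read 'L': B → B
read 'R': B → B
read 'L': B → B
read 'L': B → B
read 'R': B → B
read 'L': B → B
read 'R': B → B
read 'L': B → B
read 'L': B → B
read 'R': B → B
read 'L': B → B
read 'L': B → B
read 'R': B → B
read 'L': B → B
read 'R': B → B
read 'R': B → B
read 'R': B → B
read 'R': B → B
read 'R': B → B
read 'L': B → B
read 'L': B → B
read 'L': B → B
read 'R': B → B
End state B is not accepting.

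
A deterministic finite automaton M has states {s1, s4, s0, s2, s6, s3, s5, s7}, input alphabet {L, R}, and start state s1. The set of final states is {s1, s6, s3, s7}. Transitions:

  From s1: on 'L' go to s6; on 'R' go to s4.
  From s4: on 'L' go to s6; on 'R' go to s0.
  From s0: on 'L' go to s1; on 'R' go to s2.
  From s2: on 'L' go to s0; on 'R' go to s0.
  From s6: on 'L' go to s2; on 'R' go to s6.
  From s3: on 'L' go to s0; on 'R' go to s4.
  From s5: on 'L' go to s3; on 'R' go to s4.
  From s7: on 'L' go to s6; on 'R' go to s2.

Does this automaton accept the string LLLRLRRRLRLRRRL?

s1 → s6 → s2 → s0 → s2 → s0 → s2 → s0 → s2 → s0 → s2 → s0 → s2 → s0 → s2 → s0
End state s0 is not accepting.

No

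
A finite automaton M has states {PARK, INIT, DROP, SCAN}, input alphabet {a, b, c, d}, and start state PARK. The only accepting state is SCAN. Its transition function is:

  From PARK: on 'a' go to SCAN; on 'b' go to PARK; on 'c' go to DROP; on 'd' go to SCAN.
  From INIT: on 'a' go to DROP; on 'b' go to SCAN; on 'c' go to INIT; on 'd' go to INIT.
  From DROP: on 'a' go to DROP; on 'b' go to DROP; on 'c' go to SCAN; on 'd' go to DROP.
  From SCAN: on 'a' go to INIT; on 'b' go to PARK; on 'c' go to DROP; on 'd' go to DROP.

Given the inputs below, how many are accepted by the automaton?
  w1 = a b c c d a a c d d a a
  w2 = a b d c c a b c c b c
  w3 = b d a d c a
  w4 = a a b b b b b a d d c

1

w1: Trace: PARK -a-> SCAN -b-> PARK -c-> DROP -c-> SCAN -d-> DROP -a-> DROP -a-> DROP -c-> SCAN -d-> DROP -d-> DROP -a-> DROP -a-> DROP  → end DROP, rejected
w2: Trace: PARK -a-> SCAN -b-> PARK -d-> SCAN -c-> DROP -c-> SCAN -a-> INIT -b-> SCAN -c-> DROP -c-> SCAN -b-> PARK -c-> DROP  → end DROP, rejected
w3: Trace: PARK -b-> PARK -d-> SCAN -a-> INIT -d-> INIT -c-> INIT -a-> DROP  → end DROP, rejected
w4: Trace: PARK -a-> SCAN -a-> INIT -b-> SCAN -b-> PARK -b-> PARK -b-> PARK -b-> PARK -a-> SCAN -d-> DROP -d-> DROP -c-> SCAN  → end SCAN, accepted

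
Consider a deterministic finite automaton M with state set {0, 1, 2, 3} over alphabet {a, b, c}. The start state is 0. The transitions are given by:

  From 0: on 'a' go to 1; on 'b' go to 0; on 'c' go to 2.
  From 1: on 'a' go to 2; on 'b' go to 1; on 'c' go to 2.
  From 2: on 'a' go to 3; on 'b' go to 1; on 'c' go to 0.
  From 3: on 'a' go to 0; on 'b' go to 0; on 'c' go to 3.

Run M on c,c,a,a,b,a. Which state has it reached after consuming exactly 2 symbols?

0

Trace: 0 -c-> 2 -c-> 0
After 2 symbols: 0.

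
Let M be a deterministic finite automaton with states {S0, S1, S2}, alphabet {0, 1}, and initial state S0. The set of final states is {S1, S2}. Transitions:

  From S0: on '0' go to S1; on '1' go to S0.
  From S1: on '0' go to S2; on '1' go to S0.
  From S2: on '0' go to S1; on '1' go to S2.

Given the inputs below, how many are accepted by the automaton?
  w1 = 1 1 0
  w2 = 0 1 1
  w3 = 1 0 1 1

w1: Trace: S0 -1-> S0 -1-> S0 -0-> S1  → end S1, accepted
w2: Trace: S0 -0-> S1 -1-> S0 -1-> S0  → end S0, rejected
w3: Trace: S0 -1-> S0 -0-> S1 -1-> S0 -1-> S0  → end S0, rejected

1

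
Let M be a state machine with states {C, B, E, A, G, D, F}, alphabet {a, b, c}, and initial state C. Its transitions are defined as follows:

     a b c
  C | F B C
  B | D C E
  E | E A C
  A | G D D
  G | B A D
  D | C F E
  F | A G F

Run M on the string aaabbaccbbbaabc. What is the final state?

Trace: C -a-> F -a-> A -a-> G -b-> A -b-> D -a-> C -c-> C -c-> C -b-> B -b-> C -b-> B -a-> D -a-> C -b-> B -c-> E

E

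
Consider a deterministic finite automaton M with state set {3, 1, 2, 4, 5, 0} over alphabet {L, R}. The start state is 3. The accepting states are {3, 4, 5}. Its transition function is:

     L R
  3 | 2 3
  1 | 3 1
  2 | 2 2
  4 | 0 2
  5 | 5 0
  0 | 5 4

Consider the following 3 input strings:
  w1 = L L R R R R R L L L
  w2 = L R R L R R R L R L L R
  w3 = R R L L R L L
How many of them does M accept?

w1:
  start at 3
  read 'L': 3 → 2
  read 'L': 2 → 2
  read 'R': 2 → 2
  read 'R': 2 → 2
  read 'R': 2 → 2
  read 'R': 2 → 2
  read 'R': 2 → 2
  read 'L': 2 → 2
  read 'L': 2 → 2
  read 'L': 2 → 2
  end 2, rejected
w2:
  start at 3
  read 'L': 3 → 2
  read 'R': 2 → 2
  read 'R': 2 → 2
  read 'L': 2 → 2
  read 'R': 2 → 2
  read 'R': 2 → 2
  read 'R': 2 → 2
  read 'L': 2 → 2
  read 'R': 2 → 2
  read 'L': 2 → 2
  read 'L': 2 → 2
  read 'R': 2 → 2
  end 2, rejected
w3:
  start at 3
  read 'R': 3 → 3
  read 'R': 3 → 3
  read 'L': 3 → 2
  read 'L': 2 → 2
  read 'R': 2 → 2
  read 'L': 2 → 2
  read 'L': 2 → 2
  end 2, rejected

0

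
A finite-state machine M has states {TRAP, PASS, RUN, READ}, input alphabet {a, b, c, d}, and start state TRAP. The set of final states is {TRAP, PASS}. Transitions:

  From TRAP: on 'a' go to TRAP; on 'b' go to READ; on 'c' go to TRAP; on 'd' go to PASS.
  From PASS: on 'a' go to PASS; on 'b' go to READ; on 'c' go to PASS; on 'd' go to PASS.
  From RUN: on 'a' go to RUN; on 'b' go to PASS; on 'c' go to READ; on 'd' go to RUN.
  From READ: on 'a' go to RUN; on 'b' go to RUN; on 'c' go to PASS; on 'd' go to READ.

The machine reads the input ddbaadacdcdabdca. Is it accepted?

start at TRAP
read 'd': TRAP → PASS
read 'd': PASS → PASS
read 'b': PASS → READ
read 'a': READ → RUN
read 'a': RUN → RUN
read 'd': RUN → RUN
read 'a': RUN → RUN
read 'c': RUN → READ
read 'd': READ → READ
read 'c': READ → PASS
read 'd': PASS → PASS
read 'a': PASS → PASS
read 'b': PASS → READ
read 'd': READ → READ
read 'c': READ → PASS
read 'a': PASS → PASS
End state PASS is accepting.

Yes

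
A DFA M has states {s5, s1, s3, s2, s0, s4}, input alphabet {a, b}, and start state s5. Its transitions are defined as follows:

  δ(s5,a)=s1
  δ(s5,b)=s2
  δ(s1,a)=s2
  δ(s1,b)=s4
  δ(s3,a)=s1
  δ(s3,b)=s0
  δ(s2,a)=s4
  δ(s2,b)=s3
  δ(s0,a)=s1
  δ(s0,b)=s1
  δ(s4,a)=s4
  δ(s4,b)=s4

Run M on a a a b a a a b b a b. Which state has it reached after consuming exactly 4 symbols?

Trace: s5 -a-> s1 -a-> s2 -a-> s4 -b-> s4
After 4 symbols: s4.

s4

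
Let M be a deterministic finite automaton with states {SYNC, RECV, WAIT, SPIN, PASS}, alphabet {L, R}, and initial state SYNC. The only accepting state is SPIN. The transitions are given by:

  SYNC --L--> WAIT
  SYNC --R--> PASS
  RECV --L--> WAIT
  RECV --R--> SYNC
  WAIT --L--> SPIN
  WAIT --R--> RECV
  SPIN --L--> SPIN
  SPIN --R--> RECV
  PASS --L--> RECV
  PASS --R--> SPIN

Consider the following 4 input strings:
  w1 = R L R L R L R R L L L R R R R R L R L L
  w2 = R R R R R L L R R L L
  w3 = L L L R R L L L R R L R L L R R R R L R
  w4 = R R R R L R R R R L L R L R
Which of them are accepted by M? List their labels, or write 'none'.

w1, w2

w1: SYNC → PASS → RECV → SYNC → WAIT → RECV → WAIT → RECV → SYNC → WAIT → SPIN → SPIN → RECV → SYNC → PASS → SPIN → RECV → WAIT → RECV → WAIT → SPIN  → end SPIN, accepted
w2: SYNC → PASS → SPIN → RECV → SYNC → PASS → RECV → WAIT → RECV → SYNC → WAIT → SPIN  → end SPIN, accepted
w3: SYNC → WAIT → SPIN → SPIN → RECV → SYNC → WAIT → SPIN → SPIN → RECV → SYNC → WAIT → RECV → WAIT → SPIN → RECV → SYNC → PASS → SPIN → SPIN → RECV  → end RECV, rejected
w4: SYNC → PASS → SPIN → RECV → SYNC → WAIT → RECV → SYNC → PASS → SPIN → SPIN → SPIN → RECV → WAIT → RECV  → end RECV, rejected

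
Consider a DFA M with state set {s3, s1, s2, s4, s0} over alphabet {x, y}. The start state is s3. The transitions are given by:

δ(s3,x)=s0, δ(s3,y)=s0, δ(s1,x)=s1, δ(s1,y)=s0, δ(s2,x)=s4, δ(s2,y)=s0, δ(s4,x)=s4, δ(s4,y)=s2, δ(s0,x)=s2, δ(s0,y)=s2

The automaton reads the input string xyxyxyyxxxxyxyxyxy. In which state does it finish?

s2

start at s3
read 'x': s3 → s0
read 'y': s0 → s2
read 'x': s2 → s4
read 'y': s4 → s2
read 'x': s2 → s4
read 'y': s4 → s2
read 'y': s2 → s0
read 'x': s0 → s2
read 'x': s2 → s4
read 'x': s4 → s4
read 'x': s4 → s4
read 'y': s4 → s2
read 'x': s2 → s4
read 'y': s4 → s2
read 'x': s2 → s4
read 'y': s4 → s2
read 'x': s2 → s4
read 'y': s4 → s2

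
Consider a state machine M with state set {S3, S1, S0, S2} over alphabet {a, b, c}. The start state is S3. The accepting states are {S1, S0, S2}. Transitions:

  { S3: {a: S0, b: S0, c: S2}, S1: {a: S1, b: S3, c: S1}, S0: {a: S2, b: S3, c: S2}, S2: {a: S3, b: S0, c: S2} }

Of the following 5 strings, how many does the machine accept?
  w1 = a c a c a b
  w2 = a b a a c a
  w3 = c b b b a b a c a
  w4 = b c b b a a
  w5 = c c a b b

2

w1:
  start at S3
  read 'a': S3 → S0
  read 'c': S0 → S2
  read 'a': S2 → S3
  read 'c': S3 → S2
  read 'a': S2 → S3
  read 'b': S3 → S0
  end S0, accepted
w2:
  start at S3
  read 'a': S3 → S0
  read 'b': S0 → S3
  read 'a': S3 → S0
  read 'a': S0 → S2
  read 'c': S2 → S2
  read 'a': S2 → S3
  end S3, rejected
w3:
  start at S3
  read 'c': S3 → S2
  read 'b': S2 → S0
  read 'b': S0 → S3
  read 'b': S3 → S0
  read 'a': S0 → S2
  read 'b': S2 → S0
  read 'a': S0 → S2
  read 'c': S2 → S2
  read 'a': S2 → S3
  end S3, rejected
w4:
  start at S3
  read 'b': S3 → S0
  read 'c': S0 → S2
  read 'b': S2 → S0
  read 'b': S0 → S3
  read 'a': S3 → S0
  read 'a': S0 → S2
  end S2, accepted
w5:
  start at S3
  read 'c': S3 → S2
  read 'c': S2 → S2
  read 'a': S2 → S3
  read 'b': S3 → S0
  read 'b': S0 → S3
  end S3, rejected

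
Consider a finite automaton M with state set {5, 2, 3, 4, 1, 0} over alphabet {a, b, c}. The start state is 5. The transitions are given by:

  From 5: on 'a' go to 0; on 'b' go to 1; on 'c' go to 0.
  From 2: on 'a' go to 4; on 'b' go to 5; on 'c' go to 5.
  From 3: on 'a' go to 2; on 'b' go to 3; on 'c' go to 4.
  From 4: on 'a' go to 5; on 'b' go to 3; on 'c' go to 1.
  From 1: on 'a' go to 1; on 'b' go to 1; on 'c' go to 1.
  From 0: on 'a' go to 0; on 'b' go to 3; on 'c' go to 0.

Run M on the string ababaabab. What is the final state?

5 → 0 → 3 → 2 → 5 → 0 → 0 → 3 → 2 → 5

5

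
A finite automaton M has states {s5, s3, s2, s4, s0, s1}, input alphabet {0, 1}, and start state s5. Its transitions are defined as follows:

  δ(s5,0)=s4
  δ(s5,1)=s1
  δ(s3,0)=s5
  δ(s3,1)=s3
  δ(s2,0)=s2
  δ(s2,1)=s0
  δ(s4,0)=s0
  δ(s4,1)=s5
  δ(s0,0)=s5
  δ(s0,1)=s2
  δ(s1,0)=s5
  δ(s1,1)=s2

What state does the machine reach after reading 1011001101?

s0

start at s5
read '1': s5 → s1
read '0': s1 → s5
read '1': s5 → s1
read '1': s1 → s2
read '0': s2 → s2
read '0': s2 → s2
read '1': s2 → s0
read '1': s0 → s2
read '0': s2 → s2
read '1': s2 → s0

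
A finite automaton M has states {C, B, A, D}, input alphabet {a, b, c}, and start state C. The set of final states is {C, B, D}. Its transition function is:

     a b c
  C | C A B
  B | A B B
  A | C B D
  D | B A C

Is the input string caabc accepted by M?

Yes

start at C
read 'c': C → B
read 'a': B → A
read 'a': A → C
read 'b': C → A
read 'c': A → D
End state D is accepting.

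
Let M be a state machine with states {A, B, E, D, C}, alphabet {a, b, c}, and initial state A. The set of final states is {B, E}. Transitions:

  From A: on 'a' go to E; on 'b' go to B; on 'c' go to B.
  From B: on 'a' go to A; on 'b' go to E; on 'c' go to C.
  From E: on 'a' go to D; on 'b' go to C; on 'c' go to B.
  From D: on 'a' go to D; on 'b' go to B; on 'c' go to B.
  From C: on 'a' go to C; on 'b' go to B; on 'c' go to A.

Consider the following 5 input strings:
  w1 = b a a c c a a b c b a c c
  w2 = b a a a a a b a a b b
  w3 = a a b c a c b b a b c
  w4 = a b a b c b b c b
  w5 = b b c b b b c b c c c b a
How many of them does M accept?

w1: A → B → A → E → B → C → C → C → B → C → B → A → B → C  → end C, rejected
w2: A → B → A → E → D → D → D → B → A → E → C → B  → end B, accepted
w3: A → E → D → B → C → C → A → B → E → D → B → C  → end C, rejected
w4: A → E → C → C → B → C → B → E → B → E  → end E, accepted
w5: A → B → E → B → E → C → B → C → B → C → A → B → E → D  → end D, rejected

2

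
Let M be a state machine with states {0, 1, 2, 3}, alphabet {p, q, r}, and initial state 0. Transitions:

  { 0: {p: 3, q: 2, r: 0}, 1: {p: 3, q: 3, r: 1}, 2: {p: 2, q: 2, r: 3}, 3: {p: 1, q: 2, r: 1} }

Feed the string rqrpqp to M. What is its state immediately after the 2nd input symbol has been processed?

start at 0
read 'r': 0 → 0
read 'q': 0 → 2
After 2 symbols: 2.

2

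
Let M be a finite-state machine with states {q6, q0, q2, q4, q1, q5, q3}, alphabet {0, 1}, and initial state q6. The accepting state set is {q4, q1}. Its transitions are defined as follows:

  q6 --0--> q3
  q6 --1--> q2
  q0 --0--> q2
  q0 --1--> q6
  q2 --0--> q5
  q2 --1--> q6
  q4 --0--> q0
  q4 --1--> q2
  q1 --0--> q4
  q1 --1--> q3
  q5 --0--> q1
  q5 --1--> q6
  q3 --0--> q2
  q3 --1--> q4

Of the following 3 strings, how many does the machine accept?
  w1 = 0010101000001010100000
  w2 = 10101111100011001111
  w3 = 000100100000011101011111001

w1: Trace: q6 -0-> q3 -0-> q2 -1-> q6 -0-> q3 -1-> q4 -0-> q0 -1-> q6 -0-> q3 -0-> q2 -0-> q5 -0-> q1 -0-> q4 -1-> q2 -0-> q5 -1-> q6 -0-> q3 -1-> q4 -0-> q0 -0-> q2 -0-> q5 -0-> q1 -0-> q4  → end q4, accepted
w2: Trace: q6 -1-> q2 -0-> q5 -1-> q6 -0-> q3 -1-> q4 -1-> q2 -1-> q6 -1-> q2 -1-> q6 -0-> q3 -0-> q2 -0-> q5 -1-> q6 -1-> q2 -0-> q5 -0-> q1 -1-> q3 -1-> q4 -1-> q2 -1-> q6  → end q6, rejected
w3: Trace: q6 -0-> q3 -0-> q2 -0-> q5 -1-> q6 -0-> q3 -0-> q2 -1-> q6 -0-> q3 -0-> q2 -0-> q5 -0-> q1 -0-> q4 -0-> q0 -1-> q6 -1-> q2 -1-> q6 -0-> q3 -1-> q4 -0-> q0 -1-> q6 -1-> q2 -1-> q6 -1-> q2 -1-> q6 -0-> q3 -0-> q2 -1-> q6  → end q6, rejected

1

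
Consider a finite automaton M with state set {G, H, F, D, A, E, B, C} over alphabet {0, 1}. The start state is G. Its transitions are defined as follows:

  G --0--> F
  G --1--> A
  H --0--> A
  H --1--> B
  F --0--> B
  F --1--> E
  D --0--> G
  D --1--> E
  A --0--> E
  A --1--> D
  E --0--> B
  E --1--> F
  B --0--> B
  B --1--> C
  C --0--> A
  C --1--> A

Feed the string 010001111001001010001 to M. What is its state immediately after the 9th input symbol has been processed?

G → F → E → B → B → B → C → A → D → E
After 9 symbols: E.

E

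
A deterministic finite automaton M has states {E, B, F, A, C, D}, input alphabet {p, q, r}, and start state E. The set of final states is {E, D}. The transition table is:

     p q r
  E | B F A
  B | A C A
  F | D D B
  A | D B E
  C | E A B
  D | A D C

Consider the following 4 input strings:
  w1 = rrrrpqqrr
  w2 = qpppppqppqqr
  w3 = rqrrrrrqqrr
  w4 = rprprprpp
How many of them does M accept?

w1: E → A → E → A → E → B → C → A → E → A  → end A, rejected
w2: E → F → D → A → D → A → D → D → A → D → D → D → C  → end C, rejected
w3: E → A → B → A → E → A → E → A → B → C → B → A  → end A, rejected
w4: E → A → D → C → E → A → D → C → E → B  → end B, rejected

0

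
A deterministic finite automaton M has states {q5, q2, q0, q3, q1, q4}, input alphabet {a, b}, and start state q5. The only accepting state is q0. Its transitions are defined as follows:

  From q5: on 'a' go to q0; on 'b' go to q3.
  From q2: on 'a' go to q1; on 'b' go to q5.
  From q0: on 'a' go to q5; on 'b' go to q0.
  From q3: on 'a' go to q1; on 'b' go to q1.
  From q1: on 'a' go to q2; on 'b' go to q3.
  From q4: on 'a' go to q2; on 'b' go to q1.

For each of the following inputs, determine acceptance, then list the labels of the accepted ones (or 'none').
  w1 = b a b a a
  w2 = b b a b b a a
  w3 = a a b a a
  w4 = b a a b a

w4

w1: q5 → q3 → q1 → q3 → q1 → q2  → end q2, rejected
w2: q5 → q3 → q1 → q2 → q5 → q3 → q1 → q2  → end q2, rejected
w3: q5 → q0 → q5 → q3 → q1 → q2  → end q2, rejected
w4: q5 → q3 → q1 → q2 → q5 → q0  → end q0, accepted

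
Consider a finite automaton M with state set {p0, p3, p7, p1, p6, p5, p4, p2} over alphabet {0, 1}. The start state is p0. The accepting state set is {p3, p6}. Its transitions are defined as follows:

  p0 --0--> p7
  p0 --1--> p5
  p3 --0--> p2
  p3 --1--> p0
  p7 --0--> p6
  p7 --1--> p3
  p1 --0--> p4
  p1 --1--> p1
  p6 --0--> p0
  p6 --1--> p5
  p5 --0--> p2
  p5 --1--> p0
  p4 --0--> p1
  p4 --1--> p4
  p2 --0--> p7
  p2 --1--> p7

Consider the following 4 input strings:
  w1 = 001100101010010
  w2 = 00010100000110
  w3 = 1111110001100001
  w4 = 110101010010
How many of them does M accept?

w1: Trace: p0 -0-> p7 -0-> p6 -1-> p5 -1-> p0 -0-> p7 -0-> p6 -1-> p5 -0-> p2 -1-> p7 -0-> p6 -1-> p5 -0-> p2 -0-> p7 -1-> p3 -0-> p2  → end p2, rejected
w2: Trace: p0 -0-> p7 -0-> p6 -0-> p0 -1-> p5 -0-> p2 -1-> p7 -0-> p6 -0-> p0 -0-> p7 -0-> p6 -0-> p0 -1-> p5 -1-> p0 -0-> p7  → end p7, rejected
w3: Trace: p0 -1-> p5 -1-> p0 -1-> p5 -1-> p0 -1-> p5 -1-> p0 -0-> p7 -0-> p6 -0-> p0 -1-> p5 -1-> p0 -0-> p7 -0-> p6 -0-> p0 -0-> p7 -1-> p3  → end p3, accepted
w4: Trace: p0 -1-> p5 -1-> p0 -0-> p7 -1-> p3 -0-> p2 -1-> p7 -0-> p6 -1-> p5 -0-> p2 -0-> p7 -1-> p3 -0-> p2  → end p2, rejected

1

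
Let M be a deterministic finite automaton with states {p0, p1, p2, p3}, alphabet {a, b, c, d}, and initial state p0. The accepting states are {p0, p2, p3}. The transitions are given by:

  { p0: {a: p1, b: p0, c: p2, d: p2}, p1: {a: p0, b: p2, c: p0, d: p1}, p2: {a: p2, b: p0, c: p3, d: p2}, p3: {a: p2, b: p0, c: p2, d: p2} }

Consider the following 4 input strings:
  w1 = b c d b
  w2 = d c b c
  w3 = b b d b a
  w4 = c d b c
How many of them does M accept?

w1: Trace: p0 -b-> p0 -c-> p2 -d-> p2 -b-> p0  → end p0, accepted
w2: Trace: p0 -d-> p2 -c-> p3 -b-> p0 -c-> p2  → end p2, accepted
w3: Trace: p0 -b-> p0 -b-> p0 -d-> p2 -b-> p0 -a-> p1  → end p1, rejected
w4: Trace: p0 -c-> p2 -d-> p2 -b-> p0 -c-> p2  → end p2, accepted

3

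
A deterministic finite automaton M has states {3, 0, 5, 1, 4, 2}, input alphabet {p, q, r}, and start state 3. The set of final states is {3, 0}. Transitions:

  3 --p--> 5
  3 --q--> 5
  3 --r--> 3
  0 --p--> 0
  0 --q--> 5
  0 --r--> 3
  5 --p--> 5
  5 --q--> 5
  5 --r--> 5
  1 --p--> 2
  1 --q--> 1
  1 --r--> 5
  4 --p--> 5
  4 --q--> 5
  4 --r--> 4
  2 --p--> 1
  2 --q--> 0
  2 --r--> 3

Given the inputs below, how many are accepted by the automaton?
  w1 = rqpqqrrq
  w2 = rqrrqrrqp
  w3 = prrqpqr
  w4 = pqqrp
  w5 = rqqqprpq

0

w1: Trace: 3 -r-> 3 -q-> 5 -p-> 5 -q-> 5 -q-> 5 -r-> 5 -r-> 5 -q-> 5  → end 5, rejected
w2: Trace: 3 -r-> 3 -q-> 5 -r-> 5 -r-> 5 -q-> 5 -r-> 5 -r-> 5 -q-> 5 -p-> 5  → end 5, rejected
w3: Trace: 3 -p-> 5 -r-> 5 -r-> 5 -q-> 5 -p-> 5 -q-> 5 -r-> 5  → end 5, rejected
w4: Trace: 3 -p-> 5 -q-> 5 -q-> 5 -r-> 5 -p-> 5  → end 5, rejected
w5: Trace: 3 -r-> 3 -q-> 5 -q-> 5 -q-> 5 -p-> 5 -r-> 5 -p-> 5 -q-> 5  → end 5, rejected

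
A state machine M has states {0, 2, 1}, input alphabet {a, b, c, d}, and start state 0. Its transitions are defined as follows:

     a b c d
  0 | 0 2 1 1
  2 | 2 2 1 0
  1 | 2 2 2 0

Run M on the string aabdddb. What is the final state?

2

start at 0
read 'a': 0 → 0
read 'a': 0 → 0
read 'b': 0 → 2
read 'd': 2 → 0
read 'd': 0 → 1
read 'd': 1 → 0
read 'b': 0 → 2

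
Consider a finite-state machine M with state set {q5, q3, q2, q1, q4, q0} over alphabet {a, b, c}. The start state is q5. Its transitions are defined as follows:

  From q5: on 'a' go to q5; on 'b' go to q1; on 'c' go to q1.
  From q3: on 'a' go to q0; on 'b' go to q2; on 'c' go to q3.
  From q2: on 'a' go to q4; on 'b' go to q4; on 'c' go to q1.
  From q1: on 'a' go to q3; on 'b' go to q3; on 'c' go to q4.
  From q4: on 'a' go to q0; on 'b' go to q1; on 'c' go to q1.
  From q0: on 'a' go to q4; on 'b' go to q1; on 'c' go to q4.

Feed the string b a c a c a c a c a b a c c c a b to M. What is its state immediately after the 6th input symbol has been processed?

q5 → q1 → q3 → q3 → q0 → q4 → q0
After 6 symbols: q0.

q0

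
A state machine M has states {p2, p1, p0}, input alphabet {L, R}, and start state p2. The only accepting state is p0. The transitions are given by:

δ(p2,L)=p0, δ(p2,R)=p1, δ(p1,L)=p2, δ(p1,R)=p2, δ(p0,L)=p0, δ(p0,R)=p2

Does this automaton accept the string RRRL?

No

start at p2
read 'R': p2 → p1
read 'R': p1 → p2
read 'R': p2 → p1
read 'L': p1 → p2
End state p2 is not accepting.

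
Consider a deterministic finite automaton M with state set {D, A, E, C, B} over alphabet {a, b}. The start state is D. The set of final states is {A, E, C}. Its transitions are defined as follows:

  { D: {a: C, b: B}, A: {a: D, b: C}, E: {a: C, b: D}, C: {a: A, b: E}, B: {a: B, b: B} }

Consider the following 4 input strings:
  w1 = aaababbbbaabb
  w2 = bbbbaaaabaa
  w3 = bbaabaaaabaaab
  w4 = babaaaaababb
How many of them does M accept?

w1: D → C → A → D → B → B → B → B → B → B → B → B → B → B  → end B, rejected
w2: D → B → B → B → B → B → B → B → B → B → B → B  → end B, rejected
w3: D → B → B → B → B → B → B → B → B → B → B → B → B → B → B  → end B, rejected
w4: D → B → B → B → B → B → B → B → B → B → B → B → B  → end B, rejected

0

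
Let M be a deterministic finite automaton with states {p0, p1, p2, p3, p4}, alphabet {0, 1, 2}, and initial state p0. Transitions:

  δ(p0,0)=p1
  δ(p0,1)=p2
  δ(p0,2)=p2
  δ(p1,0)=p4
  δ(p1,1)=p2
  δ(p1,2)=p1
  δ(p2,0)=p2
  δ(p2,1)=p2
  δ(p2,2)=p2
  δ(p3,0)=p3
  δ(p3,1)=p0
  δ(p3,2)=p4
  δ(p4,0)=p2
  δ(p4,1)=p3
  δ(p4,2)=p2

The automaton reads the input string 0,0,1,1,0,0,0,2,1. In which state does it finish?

Trace: p0 -0-> p1 -0-> p4 -1-> p3 -1-> p0 -0-> p1 -0-> p4 -0-> p2 -2-> p2 -1-> p2

p2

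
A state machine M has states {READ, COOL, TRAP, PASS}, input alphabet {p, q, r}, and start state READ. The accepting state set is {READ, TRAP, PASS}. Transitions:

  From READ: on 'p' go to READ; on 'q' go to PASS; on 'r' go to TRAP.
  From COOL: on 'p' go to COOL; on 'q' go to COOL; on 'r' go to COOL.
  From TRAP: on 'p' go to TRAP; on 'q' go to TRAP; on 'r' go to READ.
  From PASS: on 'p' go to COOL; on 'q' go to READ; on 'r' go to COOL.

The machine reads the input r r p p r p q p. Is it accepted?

Yes

READ → TRAP → READ → READ → READ → TRAP → TRAP → TRAP → TRAP
End state TRAP is accepting.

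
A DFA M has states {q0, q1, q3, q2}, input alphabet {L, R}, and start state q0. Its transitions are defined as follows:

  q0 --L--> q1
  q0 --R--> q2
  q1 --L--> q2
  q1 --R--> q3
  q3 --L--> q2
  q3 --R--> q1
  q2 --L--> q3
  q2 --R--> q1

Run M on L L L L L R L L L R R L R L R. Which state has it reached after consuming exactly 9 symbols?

q2

Trace: q0 -L-> q1 -L-> q2 -L-> q3 -L-> q2 -L-> q3 -R-> q1 -L-> q2 -L-> q3 -L-> q2
After 9 symbols: q2.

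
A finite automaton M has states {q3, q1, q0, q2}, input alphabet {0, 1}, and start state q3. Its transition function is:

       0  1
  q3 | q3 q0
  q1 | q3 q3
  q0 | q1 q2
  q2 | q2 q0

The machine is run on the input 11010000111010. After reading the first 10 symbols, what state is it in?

start at q3
read '1': q3 → q0
read '1': q0 → q2
read '0': q2 → q2
read '1': q2 → q0
read '0': q0 → q1
read '0': q1 → q3
read '0': q3 → q3
read '0': q3 → q3
read '1': q3 → q0
read '1': q0 → q2
After 10 symbols: q2.

q2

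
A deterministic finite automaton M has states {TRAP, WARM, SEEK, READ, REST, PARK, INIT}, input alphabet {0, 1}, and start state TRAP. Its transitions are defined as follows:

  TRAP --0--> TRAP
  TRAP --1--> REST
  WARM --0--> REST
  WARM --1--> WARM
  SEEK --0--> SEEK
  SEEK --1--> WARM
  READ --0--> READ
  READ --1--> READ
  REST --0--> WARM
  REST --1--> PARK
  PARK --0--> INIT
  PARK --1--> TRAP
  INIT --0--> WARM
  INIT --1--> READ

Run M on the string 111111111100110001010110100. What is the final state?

REST

TRAP → REST → PARK → TRAP → REST → PARK → TRAP → REST → PARK → TRAP → REST → WARM → REST → PARK → TRAP → TRAP → TRAP → TRAP → REST → WARM → WARM → REST → PARK → TRAP → TRAP → REST → WARM → REST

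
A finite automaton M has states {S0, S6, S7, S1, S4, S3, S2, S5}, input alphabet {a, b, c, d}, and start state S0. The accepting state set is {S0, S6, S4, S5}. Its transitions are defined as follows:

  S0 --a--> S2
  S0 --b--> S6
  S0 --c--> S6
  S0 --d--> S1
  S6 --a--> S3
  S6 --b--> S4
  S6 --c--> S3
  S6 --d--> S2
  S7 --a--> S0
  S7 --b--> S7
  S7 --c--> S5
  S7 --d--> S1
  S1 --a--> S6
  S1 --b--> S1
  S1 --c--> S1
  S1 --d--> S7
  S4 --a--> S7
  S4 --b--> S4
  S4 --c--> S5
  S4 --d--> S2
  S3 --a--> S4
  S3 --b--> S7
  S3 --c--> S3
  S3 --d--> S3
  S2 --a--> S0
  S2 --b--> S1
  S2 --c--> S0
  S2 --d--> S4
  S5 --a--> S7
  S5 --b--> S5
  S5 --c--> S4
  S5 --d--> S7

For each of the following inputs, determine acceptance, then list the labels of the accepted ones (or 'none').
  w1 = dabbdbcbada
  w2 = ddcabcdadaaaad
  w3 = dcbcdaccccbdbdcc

w1, w3

w1:
  start at S0
  read 'd': S0 → S1
  read 'a': S1 → S6
  read 'b': S6 → S4
  read 'b': S4 → S4
  read 'd': S4 → S2
  read 'b': S2 → S1
  read 'c': S1 → S1
  read 'b': S1 → S1
  read 'a': S1 → S6
  read 'd': S6 → S2
  read 'a': S2 → S0
  end S0, accepted
w2:
  start at S0
  read 'd': S0 → S1
  read 'd': S1 → S7
  read 'c': S7 → S5
  read 'a': S5 → S7
  read 'b': S7 → S7
  read 'c': S7 → S5
  read 'd': S5 → S7
  read 'a': S7 → S0
  read 'd': S0 → S1
  read 'a': S1 → S6
  read 'a': S6 → S3
  read 'a': S3 → S4
  read 'a': S4 → S7
  read 'd': S7 → S1
  end S1, rejected
w3:
  start at S0
  read 'd': S0 → S1
  read 'c': S1 → S1
  read 'b': S1 → S1
  read 'c': S1 → S1
  read 'd': S1 → S7
  read 'a': S7 → S0
  read 'c': S0 → S6
  read 'c': S6 → S3
  read 'c': S3 → S3
  read 'c': S3 → S3
  read 'b': S3 → S7
  read 'd': S7 → S1
  read 'b': S1 → S1
  read 'd': S1 → S7
  read 'c': S7 → S5
  read 'c': S5 → S4
  end S4, accepted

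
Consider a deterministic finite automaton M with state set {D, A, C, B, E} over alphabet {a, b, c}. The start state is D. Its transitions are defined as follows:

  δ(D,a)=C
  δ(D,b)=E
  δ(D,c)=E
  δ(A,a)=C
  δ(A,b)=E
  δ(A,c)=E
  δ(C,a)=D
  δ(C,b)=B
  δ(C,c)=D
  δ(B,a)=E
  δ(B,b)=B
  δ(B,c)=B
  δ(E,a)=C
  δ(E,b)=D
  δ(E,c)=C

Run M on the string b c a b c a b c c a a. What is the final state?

D

D → E → C → D → E → C → D → E → C → D → C → D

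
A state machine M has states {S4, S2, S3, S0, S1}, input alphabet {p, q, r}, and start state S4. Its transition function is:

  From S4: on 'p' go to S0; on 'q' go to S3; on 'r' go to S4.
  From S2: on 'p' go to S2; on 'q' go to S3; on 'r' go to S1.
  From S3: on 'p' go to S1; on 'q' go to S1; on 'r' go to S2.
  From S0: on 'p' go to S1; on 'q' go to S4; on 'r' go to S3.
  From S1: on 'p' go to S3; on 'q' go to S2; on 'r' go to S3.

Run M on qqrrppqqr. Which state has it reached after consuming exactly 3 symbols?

start at S4
read 'q': S4 → S3
read 'q': S3 → S1
read 'r': S1 → S3
After 3 symbols: S3.

S3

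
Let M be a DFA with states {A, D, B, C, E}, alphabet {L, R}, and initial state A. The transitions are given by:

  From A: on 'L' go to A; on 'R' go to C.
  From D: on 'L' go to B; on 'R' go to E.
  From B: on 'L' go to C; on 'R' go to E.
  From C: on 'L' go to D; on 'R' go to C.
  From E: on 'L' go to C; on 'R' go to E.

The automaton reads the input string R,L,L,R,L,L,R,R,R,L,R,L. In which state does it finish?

D

A → C → D → B → E → C → D → E → E → E → C → C → D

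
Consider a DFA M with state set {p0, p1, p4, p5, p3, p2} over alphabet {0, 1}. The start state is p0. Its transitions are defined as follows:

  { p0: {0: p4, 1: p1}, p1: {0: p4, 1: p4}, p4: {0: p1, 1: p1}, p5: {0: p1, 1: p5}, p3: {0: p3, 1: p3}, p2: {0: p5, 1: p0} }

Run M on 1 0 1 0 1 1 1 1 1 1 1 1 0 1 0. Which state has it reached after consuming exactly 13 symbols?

p0 → p1 → p4 → p1 → p4 → p1 → p4 → p1 → p4 → p1 → p4 → p1 → p4 → p1
After 13 symbols: p1.

p1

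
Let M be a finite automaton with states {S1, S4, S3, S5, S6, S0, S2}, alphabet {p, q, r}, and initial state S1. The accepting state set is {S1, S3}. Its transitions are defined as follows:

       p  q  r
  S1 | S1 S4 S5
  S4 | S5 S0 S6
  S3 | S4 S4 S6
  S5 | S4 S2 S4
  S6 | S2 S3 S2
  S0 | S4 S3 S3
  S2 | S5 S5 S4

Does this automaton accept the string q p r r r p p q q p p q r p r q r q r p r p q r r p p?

No

start at S1
read 'q': S1 → S4
read 'p': S4 → S5
read 'r': S5 → S4
read 'r': S4 → S6
read 'r': S6 → S2
read 'p': S2 → S5
read 'p': S5 → S4
read 'q': S4 → S0
read 'q': S0 → S3
read 'p': S3 → S4
read 'p': S4 → S5
read 'q': S5 → S2
read 'r': S2 → S4
read 'p': S4 → S5
read 'r': S5 → S4
read 'q': S4 → S0
read 'r': S0 → S3
read 'q': S3 → S4
read 'r': S4 → S6
read 'p': S6 → S2
read 'r': S2 → S4
read 'p': S4 → S5
read 'q': S5 → S2
read 'r': S2 → S4
read 'r': S4 → S6
read 'p': S6 → S2
read 'p': S2 → S5
End state S5 is not accepting.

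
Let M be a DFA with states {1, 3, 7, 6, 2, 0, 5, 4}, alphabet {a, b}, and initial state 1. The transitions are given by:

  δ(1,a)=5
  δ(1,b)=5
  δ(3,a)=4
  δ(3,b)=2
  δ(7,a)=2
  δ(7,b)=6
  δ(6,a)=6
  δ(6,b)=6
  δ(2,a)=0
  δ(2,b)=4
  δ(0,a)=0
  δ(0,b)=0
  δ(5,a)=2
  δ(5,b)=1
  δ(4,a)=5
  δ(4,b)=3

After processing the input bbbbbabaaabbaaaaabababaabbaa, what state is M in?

0

start at 1
read 'b': 1 → 5
read 'b': 5 → 1
read 'b': 1 → 5
read 'b': 5 → 1
read 'b': 1 → 5
read 'a': 5 → 2
read 'b': 2 → 4
read 'a': 4 → 5
read 'a': 5 → 2
read 'a': 2 → 0
read 'b': 0 → 0
read 'b': 0 → 0
read 'a': 0 → 0
read 'a': 0 → 0
read 'a': 0 → 0
read 'a': 0 → 0
read 'a': 0 → 0
read 'b': 0 → 0
read 'a': 0 → 0
read 'b': 0 → 0
read 'a': 0 → 0
read 'b': 0 → 0
read 'a': 0 → 0
read 'a': 0 → 0
read 'b': 0 → 0
read 'b': 0 → 0
read 'a': 0 → 0
read 'a': 0 → 0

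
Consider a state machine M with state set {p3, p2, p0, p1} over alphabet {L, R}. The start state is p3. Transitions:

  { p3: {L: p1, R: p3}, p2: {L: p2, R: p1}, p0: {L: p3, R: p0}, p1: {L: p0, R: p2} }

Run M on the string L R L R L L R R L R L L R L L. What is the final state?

p3 → p1 → p2 → p2 → p1 → p0 → p3 → p3 → p3 → p1 → p2 → p2 → p2 → p1 → p0 → p3

p3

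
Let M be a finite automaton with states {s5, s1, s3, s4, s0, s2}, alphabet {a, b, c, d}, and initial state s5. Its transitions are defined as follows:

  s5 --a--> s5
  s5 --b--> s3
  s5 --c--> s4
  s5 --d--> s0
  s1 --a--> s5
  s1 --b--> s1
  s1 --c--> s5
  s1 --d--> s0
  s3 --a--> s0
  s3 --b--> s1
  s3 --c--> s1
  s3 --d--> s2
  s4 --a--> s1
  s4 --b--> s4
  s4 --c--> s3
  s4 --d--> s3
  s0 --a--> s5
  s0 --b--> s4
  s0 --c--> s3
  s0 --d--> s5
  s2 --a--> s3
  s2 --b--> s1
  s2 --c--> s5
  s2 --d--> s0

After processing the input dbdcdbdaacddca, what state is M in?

Trace: s5 -d-> s0 -b-> s4 -d-> s3 -c-> s1 -d-> s0 -b-> s4 -d-> s3 -a-> s0 -a-> s5 -c-> s4 -d-> s3 -d-> s2 -c-> s5 -a-> s5

s5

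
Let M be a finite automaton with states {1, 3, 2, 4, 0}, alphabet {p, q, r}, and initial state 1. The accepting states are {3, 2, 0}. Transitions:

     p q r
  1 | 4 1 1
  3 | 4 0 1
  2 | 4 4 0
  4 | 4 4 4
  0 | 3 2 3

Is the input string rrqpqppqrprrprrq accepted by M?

No

Trace: 1 -r-> 1 -r-> 1 -q-> 1 -p-> 4 -q-> 4 -p-> 4 -p-> 4 -q-> 4 -r-> 4 -p-> 4 -r-> 4 -r-> 4 -p-> 4 -r-> 4 -r-> 4 -q-> 4
End state 4 is not accepting.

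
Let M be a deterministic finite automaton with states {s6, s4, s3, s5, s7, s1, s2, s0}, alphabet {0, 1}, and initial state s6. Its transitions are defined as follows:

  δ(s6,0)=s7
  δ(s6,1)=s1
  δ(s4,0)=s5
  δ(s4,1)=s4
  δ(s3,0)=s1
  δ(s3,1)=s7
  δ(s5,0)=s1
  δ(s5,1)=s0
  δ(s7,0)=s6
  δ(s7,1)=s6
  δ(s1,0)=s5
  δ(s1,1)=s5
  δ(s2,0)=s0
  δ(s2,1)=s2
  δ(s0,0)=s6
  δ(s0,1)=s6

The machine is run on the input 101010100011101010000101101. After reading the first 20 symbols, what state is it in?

Trace: s6 -1-> s1 -0-> s5 -1-> s0 -0-> s6 -1-> s1 -0-> s5 -1-> s0 -0-> s6 -0-> s7 -0-> s6 -1-> s1 -1-> s5 -1-> s0 -0-> s6 -1-> s1 -0-> s5 -1-> s0 -0-> s6 -0-> s7 -0-> s6
After 20 symbols: s6.

s6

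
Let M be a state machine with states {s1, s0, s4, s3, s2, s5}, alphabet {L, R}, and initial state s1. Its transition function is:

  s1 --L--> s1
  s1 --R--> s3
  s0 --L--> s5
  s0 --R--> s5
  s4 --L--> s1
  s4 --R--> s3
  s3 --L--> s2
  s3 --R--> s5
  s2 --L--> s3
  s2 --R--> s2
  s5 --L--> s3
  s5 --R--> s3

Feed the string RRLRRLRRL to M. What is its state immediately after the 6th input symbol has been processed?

s2

Trace: s1 -R-> s3 -R-> s5 -L-> s3 -R-> s5 -R-> s3 -L-> s2
After 6 symbols: s2.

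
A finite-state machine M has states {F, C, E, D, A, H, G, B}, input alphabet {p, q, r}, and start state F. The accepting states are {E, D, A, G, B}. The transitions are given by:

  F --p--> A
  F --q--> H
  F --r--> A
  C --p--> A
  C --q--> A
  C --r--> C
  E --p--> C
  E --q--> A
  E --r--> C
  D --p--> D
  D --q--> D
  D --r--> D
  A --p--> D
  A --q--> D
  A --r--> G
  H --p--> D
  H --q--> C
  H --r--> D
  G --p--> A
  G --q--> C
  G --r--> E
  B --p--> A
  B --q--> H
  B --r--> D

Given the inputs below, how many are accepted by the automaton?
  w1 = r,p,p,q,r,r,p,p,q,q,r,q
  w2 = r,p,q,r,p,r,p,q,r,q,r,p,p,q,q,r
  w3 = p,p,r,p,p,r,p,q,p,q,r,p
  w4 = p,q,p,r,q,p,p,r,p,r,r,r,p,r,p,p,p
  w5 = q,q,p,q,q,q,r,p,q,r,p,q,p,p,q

w1: F → A → D → D → D → D → D → D → D → D → D → D → D  → end D, accepted
w2: F → A → D → D → D → D → D → D → D → D → D → D → D → D → D → D → D  → end D, accepted
w3: F → A → D → D → D → D → D → D → D → D → D → D → D  → end D, accepted
w4: F → A → D → D → D → D → D → D → D → D → D → D → D → D → D → D → D → D  → end D, accepted
w5: F → H → C → A → D → D → D → D → D → D → D → D → D → D → D → D  → end D, accepted

5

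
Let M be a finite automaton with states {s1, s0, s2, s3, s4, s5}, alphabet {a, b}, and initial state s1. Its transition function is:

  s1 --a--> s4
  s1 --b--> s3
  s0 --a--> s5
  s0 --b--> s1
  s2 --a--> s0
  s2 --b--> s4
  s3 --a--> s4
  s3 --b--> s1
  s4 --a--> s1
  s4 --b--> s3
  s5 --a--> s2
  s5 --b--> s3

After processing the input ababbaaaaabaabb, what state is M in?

s1

start at s1
read 'a': s1 → s4
read 'b': s4 → s3
read 'a': s3 → s4
read 'b': s4 → s3
read 'b': s3 → s1
read 'a': s1 → s4
read 'a': s4 → s1
read 'a': s1 → s4
read 'a': s4 → s1
read 'a': s1 → s4
read 'b': s4 → s3
read 'a': s3 → s4
read 'a': s4 → s1
read 'b': s1 → s3
read 'b': s3 → s1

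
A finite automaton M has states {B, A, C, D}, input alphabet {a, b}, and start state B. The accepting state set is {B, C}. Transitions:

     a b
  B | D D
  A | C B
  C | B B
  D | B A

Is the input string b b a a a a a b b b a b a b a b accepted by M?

start at B
read 'b': B → D
read 'b': D → A
read 'a': A → C
read 'a': C → B
read 'a': B → D
read 'a': D → B
read 'a': B → D
read 'b': D → A
read 'b': A → B
read 'b': B → D
read 'a': D → B
read 'b': B → D
read 'a': D → B
read 'b': B → D
read 'a': D → B
read 'b': B → D
End state D is not accepting.

No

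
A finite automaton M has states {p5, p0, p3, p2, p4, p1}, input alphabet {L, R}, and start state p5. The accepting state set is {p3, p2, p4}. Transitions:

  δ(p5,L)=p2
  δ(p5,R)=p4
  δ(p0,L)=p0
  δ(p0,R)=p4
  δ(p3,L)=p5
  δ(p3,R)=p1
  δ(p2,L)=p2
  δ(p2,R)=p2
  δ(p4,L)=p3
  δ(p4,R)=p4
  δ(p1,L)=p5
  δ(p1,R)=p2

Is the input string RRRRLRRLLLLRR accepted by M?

start at p5
read 'R': p5 → p4
read 'R': p4 → p4
read 'R': p4 → p4
read 'R': p4 → p4
read 'L': p4 → p3
read 'R': p3 → p1
read 'R': p1 → p2
read 'L': p2 → p2
read 'L': p2 → p2
read 'L': p2 → p2
read 'L': p2 → p2
read 'R': p2 → p2
read 'R': p2 → p2
End state p2 is accepting.

Yes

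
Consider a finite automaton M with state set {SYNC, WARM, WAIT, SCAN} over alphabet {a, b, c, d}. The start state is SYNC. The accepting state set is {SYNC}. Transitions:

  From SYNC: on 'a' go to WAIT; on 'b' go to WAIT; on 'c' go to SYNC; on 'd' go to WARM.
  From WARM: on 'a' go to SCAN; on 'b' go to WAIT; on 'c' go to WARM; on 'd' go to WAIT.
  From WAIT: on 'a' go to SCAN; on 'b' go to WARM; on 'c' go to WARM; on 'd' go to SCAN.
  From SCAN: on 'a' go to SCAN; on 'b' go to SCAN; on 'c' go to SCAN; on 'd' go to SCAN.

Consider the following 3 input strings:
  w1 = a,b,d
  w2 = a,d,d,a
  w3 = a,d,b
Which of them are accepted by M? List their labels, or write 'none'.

w1: SYNC → WAIT → WARM → WAIT  → end WAIT, rejected
w2: SYNC → WAIT → SCAN → SCAN → SCAN  → end SCAN, rejected
w3: SYNC → WAIT → SCAN → SCAN  → end SCAN, rejected

none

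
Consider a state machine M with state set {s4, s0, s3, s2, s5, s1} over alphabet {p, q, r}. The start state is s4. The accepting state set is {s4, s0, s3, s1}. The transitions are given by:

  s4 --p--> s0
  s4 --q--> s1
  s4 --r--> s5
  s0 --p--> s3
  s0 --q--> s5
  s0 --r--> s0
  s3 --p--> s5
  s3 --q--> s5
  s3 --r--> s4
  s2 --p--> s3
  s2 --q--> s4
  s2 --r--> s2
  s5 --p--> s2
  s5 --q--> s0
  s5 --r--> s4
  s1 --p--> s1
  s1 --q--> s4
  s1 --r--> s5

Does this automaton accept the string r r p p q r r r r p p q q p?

Yes

s4 → s5 → s4 → s0 → s3 → s5 → s4 → s5 → s4 → s5 → s2 → s3 → s5 → s0 → s3
End state s3 is accepting.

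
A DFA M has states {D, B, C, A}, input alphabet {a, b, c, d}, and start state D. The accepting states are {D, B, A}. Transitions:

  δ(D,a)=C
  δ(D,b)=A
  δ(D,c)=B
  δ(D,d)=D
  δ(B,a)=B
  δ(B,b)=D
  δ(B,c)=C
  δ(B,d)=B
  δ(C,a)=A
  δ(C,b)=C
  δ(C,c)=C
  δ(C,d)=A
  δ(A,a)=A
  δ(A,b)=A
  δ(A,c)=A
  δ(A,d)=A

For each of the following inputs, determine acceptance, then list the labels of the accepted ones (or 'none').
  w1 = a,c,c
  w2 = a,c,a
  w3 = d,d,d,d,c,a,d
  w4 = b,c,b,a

w2, w3, w4

w1:
  start at D
  read 'a': D → C
  read 'c': C → C
  read 'c': C → C
  end C, rejected
w2:
  start at D
  read 'a': D → C
  read 'c': C → C
  read 'a': C → A
  end A, accepted
w3:
  start at D
  read 'd': D → D
  read 'd': D → D
  read 'd': D → D
  read 'd': D → D
  read 'c': D → B
  read 'a': B → B
  read 'd': B → B
  end B, accepted
w4:
  start at D
  read 'b': D → A
  read 'c': A → A
  read 'b': A → A
  read 'a': A → A
  end A, accepted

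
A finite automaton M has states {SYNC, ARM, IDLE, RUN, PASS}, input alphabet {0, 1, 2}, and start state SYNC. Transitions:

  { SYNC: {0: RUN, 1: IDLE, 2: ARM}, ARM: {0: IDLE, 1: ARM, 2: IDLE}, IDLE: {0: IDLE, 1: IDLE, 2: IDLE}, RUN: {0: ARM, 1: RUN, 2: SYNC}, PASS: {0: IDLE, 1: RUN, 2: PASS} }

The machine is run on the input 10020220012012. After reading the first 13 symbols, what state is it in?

IDLE

SYNC → IDLE → IDLE → IDLE → IDLE → IDLE → IDLE → IDLE → IDLE → IDLE → IDLE → IDLE → IDLE → IDLE
After 13 symbols: IDLE.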